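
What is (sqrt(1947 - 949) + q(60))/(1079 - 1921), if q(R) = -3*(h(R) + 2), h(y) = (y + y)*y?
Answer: 10803/421 - sqrt(998)/842 ≈ 25.623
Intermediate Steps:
h(y) = 2*y**2 (h(y) = (2*y)*y = 2*y**2)
q(R) = -6 - 6*R**2 (q(R) = -3*(2*R**2 + 2) = -3*(2 + 2*R**2) = -6 - 6*R**2)
(sqrt(1947 - 949) + q(60))/(1079 - 1921) = (sqrt(1947 - 949) + (-6 - 6*60**2))/(1079 - 1921) = (sqrt(998) + (-6 - 6*3600))/(-842) = (sqrt(998) + (-6 - 21600))*(-1/842) = (sqrt(998) - 21606)*(-1/842) = (-21606 + sqrt(998))*(-1/842) = 10803/421 - sqrt(998)/842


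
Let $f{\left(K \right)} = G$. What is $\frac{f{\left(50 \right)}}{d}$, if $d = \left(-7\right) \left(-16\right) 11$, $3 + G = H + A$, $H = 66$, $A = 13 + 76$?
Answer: $\frac{19}{154} \approx 0.12338$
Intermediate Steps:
$A = 89$
$G = 152$ ($G = -3 + \left(66 + 89\right) = -3 + 155 = 152$)
$f{\left(K \right)} = 152$
$d = 1232$ ($d = 112 \cdot 11 = 1232$)
$\frac{f{\left(50 \right)}}{d} = \frac{152}{1232} = 152 \cdot \frac{1}{1232} = \frac{19}{154}$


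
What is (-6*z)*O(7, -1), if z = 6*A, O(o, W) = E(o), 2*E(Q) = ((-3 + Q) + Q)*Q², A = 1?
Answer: -9702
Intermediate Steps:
E(Q) = Q²*(-3 + 2*Q)/2 (E(Q) = (((-3 + Q) + Q)*Q²)/2 = ((-3 + 2*Q)*Q²)/2 = (Q²*(-3 + 2*Q))/2 = Q²*(-3 + 2*Q)/2)
O(o, W) = o²*(-3/2 + o)
z = 6 (z = 6*1 = 6)
(-6*z)*O(7, -1) = (-6*6)*(7²*(-3/2 + 7)) = -1764*11/2 = -36*539/2 = -9702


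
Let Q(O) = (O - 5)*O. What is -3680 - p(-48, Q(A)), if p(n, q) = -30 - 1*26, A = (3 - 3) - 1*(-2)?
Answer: -3624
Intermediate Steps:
A = 2 (A = 0 + 2 = 2)
Q(O) = O*(-5 + O) (Q(O) = (-5 + O)*O = O*(-5 + O))
p(n, q) = -56 (p(n, q) = -30 - 26 = -56)
-3680 - p(-48, Q(A)) = -3680 - 1*(-56) = -3680 + 56 = -3624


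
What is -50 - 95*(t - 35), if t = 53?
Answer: -1760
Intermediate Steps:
-50 - 95*(t - 35) = -50 - 95*(53 - 35) = -50 - 95*18 = -50 - 1710 = -1760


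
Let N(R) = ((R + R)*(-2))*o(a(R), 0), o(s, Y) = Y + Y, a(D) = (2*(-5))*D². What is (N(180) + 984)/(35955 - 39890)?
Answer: -984/3935 ≈ -0.25006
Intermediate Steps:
a(D) = -10*D²
o(s, Y) = 2*Y
N(R) = 0 (N(R) = ((R + R)*(-2))*(2*0) = ((2*R)*(-2))*0 = -4*R*0 = 0)
(N(180) + 984)/(35955 - 39890) = (0 + 984)/(35955 - 39890) = 984/(-3935) = 984*(-1/3935) = -984/3935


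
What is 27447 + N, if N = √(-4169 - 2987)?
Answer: 27447 + 2*I*√1789 ≈ 27447.0 + 84.593*I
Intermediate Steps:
N = 2*I*√1789 (N = √(-7156) = 2*I*√1789 ≈ 84.593*I)
27447 + N = 27447 + 2*I*√1789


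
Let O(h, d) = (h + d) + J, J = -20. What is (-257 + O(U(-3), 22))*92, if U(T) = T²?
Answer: -22632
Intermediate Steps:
O(h, d) = -20 + d + h (O(h, d) = (h + d) - 20 = (d + h) - 20 = -20 + d + h)
(-257 + O(U(-3), 22))*92 = (-257 + (-20 + 22 + (-3)²))*92 = (-257 + (-20 + 22 + 9))*92 = (-257 + 11)*92 = -246*92 = -22632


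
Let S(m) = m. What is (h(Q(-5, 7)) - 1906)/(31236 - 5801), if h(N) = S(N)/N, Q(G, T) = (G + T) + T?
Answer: -381/5087 ≈ -0.074897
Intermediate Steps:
Q(G, T) = G + 2*T
h(N) = 1 (h(N) = N/N = 1)
(h(Q(-5, 7)) - 1906)/(31236 - 5801) = (1 - 1906)/(31236 - 5801) = -1905/25435 = -1905*1/25435 = -381/5087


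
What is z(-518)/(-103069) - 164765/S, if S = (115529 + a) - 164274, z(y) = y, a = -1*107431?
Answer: 17063062953/16096904144 ≈ 1.0600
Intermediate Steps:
a = -107431
S = -156176 (S = (115529 - 107431) - 164274 = 8098 - 164274 = -156176)
z(-518)/(-103069) - 164765/S = -518/(-103069) - 164765/(-156176) = -518*(-1/103069) - 164765*(-1/156176) = 518/103069 + 164765/156176 = 17063062953/16096904144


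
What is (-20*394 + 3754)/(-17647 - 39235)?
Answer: 2063/28441 ≈ 0.072536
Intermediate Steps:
(-20*394 + 3754)/(-17647 - 39235) = (-7880 + 3754)/(-56882) = -4126*(-1/56882) = 2063/28441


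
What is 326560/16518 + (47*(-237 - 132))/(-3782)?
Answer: 760760797/31235538 ≈ 24.356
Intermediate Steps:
326560/16518 + (47*(-237 - 132))/(-3782) = 326560*(1/16518) + (47*(-369))*(-1/3782) = 163280/8259 - 17343*(-1/3782) = 163280/8259 + 17343/3782 = 760760797/31235538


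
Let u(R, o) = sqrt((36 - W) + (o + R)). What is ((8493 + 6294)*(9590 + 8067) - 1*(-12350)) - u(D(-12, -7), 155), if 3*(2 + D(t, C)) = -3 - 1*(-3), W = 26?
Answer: 261106409 - sqrt(163) ≈ 2.6111e+8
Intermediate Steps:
D(t, C) = -2 (D(t, C) = -2 + (-3 - 1*(-3))/3 = -2 + (-3 + 3)/3 = -2 + (1/3)*0 = -2 + 0 = -2)
u(R, o) = sqrt(10 + R + o) (u(R, o) = sqrt((36 - 1*26) + (o + R)) = sqrt((36 - 26) + (R + o)) = sqrt(10 + (R + o)) = sqrt(10 + R + o))
((8493 + 6294)*(9590 + 8067) - 1*(-12350)) - u(D(-12, -7), 155) = ((8493 + 6294)*(9590 + 8067) - 1*(-12350)) - sqrt(10 - 2 + 155) = (14787*17657 + 12350) - sqrt(163) = (261094059 + 12350) - sqrt(163) = 261106409 - sqrt(163)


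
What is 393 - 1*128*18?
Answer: -1911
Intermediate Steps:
393 - 1*128*18 = 393 - 128*18 = 393 - 2304 = -1911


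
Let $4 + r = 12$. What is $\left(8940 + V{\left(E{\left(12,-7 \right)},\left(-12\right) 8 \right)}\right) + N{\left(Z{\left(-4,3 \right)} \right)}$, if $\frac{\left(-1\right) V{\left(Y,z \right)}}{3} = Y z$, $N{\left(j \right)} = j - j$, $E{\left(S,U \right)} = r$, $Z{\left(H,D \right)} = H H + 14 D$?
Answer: $11244$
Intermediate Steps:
$r = 8$ ($r = -4 + 12 = 8$)
$Z{\left(H,D \right)} = H^{2} + 14 D$
$E{\left(S,U \right)} = 8$
$N{\left(j \right)} = 0$
$V{\left(Y,z \right)} = - 3 Y z$
$\left(8940 + V{\left(E{\left(12,-7 \right)},\left(-12\right) 8 \right)}\right) + N{\left(Z{\left(-4,3 \right)} \right)} = \left(8940 - 24 \left(\left(-12\right) 8\right)\right) + 0 = \left(8940 - 24 \left(-96\right)\right) + 0 = \left(8940 + 2304\right) + 0 = 11244 + 0 = 11244$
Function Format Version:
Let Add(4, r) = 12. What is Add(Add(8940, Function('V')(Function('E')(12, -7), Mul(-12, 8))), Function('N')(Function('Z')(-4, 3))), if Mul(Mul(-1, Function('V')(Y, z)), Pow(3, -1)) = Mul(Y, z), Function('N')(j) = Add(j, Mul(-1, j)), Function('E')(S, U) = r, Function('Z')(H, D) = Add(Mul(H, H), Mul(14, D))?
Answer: 11244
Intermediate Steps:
r = 8 (r = Add(-4, 12) = 8)
Function('Z')(H, D) = Add(Pow(H, 2), Mul(14, D))
Function('E')(S, U) = 8
Function('N')(j) = 0
Function('V')(Y, z) = Mul(-3, Y, z) (Function('V')(Y, z) = Mul(-3, Mul(Y, z)) = Mul(-3, Y, z))
Add(Add(8940, Function('V')(Function('E')(12, -7), Mul(-12, 8))), Function('N')(Function('Z')(-4, 3))) = Add(Add(8940, Mul(-3, 8, Mul(-12, 8))), 0) = Add(Add(8940, Mul(-3, 8, -96)), 0) = Add(Add(8940, 2304), 0) = Add(11244, 0) = 11244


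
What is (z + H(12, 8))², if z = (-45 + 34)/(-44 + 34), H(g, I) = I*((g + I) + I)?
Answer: 5067001/100 ≈ 50670.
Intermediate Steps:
H(g, I) = I*(g + 2*I) (H(g, I) = I*((I + g) + I) = I*(g + 2*I))
z = 11/10 (z = -11/(-10) = -11*(-⅒) = 11/10 ≈ 1.1000)
(z + H(12, 8))² = (11/10 + 8*(12 + 2*8))² = (11/10 + 8*(12 + 16))² = (11/10 + 8*28)² = (11/10 + 224)² = (2251/10)² = 5067001/100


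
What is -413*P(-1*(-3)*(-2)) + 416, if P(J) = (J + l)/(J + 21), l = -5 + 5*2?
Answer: 6653/15 ≈ 443.53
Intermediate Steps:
l = 5 (l = -5 + 10 = 5)
P(J) = (5 + J)/(21 + J) (P(J) = (J + 5)/(J + 21) = (5 + J)/(21 + J))
-413*P(-1*(-3)*(-2)) + 416 = -413*(5 - 1*(-3)*(-2))/(21 - 1*(-3)*(-2)) + 416 = -413*(5 + 3*(-2))/(21 + 3*(-2)) + 416 = -413*(5 - 6)/(21 - 6) + 416 = -413*(-1)/15 + 416 = -413*(-1/15) + 416 = 413/15 + 416 = 6653/15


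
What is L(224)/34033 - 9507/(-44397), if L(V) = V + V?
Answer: 114480529/503654367 ≈ 0.22730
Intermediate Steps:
L(V) = 2*V
L(224)/34033 - 9507/(-44397) = (2*224)/34033 - 9507/(-44397) = 448*(1/34033) - 9507*(-1/44397) = 448/34033 + 3169/14799 = 114480529/503654367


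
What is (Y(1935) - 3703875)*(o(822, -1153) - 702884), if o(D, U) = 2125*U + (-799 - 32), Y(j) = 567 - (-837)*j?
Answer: 6571697407920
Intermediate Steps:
Y(j) = 567 + 837*j
o(D, U) = -831 + 2125*U (o(D, U) = 2125*U - 831 = -831 + 2125*U)
(Y(1935) - 3703875)*(o(822, -1153) - 702884) = ((567 + 837*1935) - 3703875)*((-831 + 2125*(-1153)) - 702884) = ((567 + 1619595) - 3703875)*((-831 - 2450125) - 702884) = (1620162 - 3703875)*(-2450956 - 702884) = -2083713*(-3153840) = 6571697407920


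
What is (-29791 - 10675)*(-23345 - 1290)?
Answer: 996879910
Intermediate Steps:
(-29791 - 10675)*(-23345 - 1290) = -40466*(-24635) = 996879910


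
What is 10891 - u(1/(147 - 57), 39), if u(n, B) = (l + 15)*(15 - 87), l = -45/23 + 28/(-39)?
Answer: 3521753/299 ≈ 11778.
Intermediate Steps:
l = -2399/897 (l = -45*1/23 + 28*(-1/39) = -45/23 - 28/39 = -2399/897 ≈ -2.6745)
u(n, B) = -265344/299 (u(n, B) = (-2399/897 + 15)*(15 - 87) = (11056/897)*(-72) = -265344/299)
10891 - u(1/(147 - 57), 39) = 10891 - 1*(-265344/299) = 10891 + 265344/299 = 3521753/299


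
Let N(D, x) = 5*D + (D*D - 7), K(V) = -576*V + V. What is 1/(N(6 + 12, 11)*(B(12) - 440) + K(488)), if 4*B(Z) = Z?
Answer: -1/458459 ≈ -2.1812e-6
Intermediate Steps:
B(Z) = Z/4
K(V) = -575*V
N(D, x) = -7 + D**2 + 5*D (N(D, x) = 5*D + (D**2 - 7) = 5*D + (-7 + D**2) = -7 + D**2 + 5*D)
1/(N(6 + 12, 11)*(B(12) - 440) + K(488)) = 1/((-7 + (6 + 12)**2 + 5*(6 + 12))*((1/4)*12 - 440) - 575*488) = 1/((-7 + 18**2 + 5*18)*(3 - 440) - 280600) = 1/((-7 + 324 + 90)*(-437) - 280600) = 1/(407*(-437) - 280600) = 1/(-177859 - 280600) = 1/(-458459) = -1/458459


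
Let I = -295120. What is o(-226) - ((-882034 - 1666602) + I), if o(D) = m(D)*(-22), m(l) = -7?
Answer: 2843910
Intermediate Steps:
o(D) = 154 (o(D) = -7*(-22) = 154)
o(-226) - ((-882034 - 1666602) + I) = 154 - ((-882034 - 1666602) - 295120) = 154 - (-2548636 - 295120) = 154 - 1*(-2843756) = 154 + 2843756 = 2843910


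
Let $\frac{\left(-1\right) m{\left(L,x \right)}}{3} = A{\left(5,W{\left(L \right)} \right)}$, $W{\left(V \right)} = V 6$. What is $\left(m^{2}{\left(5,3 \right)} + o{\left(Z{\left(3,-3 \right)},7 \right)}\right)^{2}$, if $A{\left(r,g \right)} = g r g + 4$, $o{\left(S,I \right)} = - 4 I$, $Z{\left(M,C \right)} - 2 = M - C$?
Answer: $33333307833181456$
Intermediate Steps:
$Z{\left(M,C \right)} = 2 + M - C$ ($Z{\left(M,C \right)} = 2 - \left(C - M\right) = 2 + M - C$)
$W{\left(V \right)} = 6 V$
$A{\left(r,g \right)} = 4 + r g^{2}$ ($A{\left(r,g \right)} = r g^{2} + 4 = 4 + r g^{2}$)
$m{\left(L,x \right)} = -12 - 540 L^{2}$ ($m{\left(L,x \right)} = - 3 \left(4 + 5 \left(6 L\right)^{2}\right) = - 3 \left(4 + 5 \cdot 36 L^{2}\right) = - 3 \left(4 + 180 L^{2}\right) = -12 - 540 L^{2}$)
$\left(m^{2}{\left(5,3 \right)} + o{\left(Z{\left(3,-3 \right)},7 \right)}\right)^{2} = \left(\left(-12 - 540 \cdot 5^{2}\right)^{2} - 28\right)^{2} = \left(\left(-12 - 13500\right)^{2} - 28\right)^{2} = \left(\left(-13512\right)^{2} - 28\right)^{2} = \left(182574144 - 28\right)^{2} = 182574116^{2} = 33333307833181456$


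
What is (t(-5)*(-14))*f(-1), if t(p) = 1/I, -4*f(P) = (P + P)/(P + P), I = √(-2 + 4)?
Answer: 7*√2/4 ≈ 2.4749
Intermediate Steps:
I = √2 ≈ 1.4142
f(P) = -¼ (f(P) = -(P + P)/(4*(P + P)) = -2*P/(4*(2*P)) = -2*P*1/(2*P)/4 = -¼*1 = -¼)
t(p) = √2/2 (t(p) = 1/(√2) = √2/2)
(t(-5)*(-14))*f(-1) = ((√2/2)*(-14))*(-¼) = -7*√2*(-¼) = 7*√2/4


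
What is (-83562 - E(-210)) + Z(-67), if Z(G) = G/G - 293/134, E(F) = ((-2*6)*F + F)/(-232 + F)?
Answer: -2474485437/29614 ≈ -83558.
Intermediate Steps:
E(F) = -11*F/(-232 + F) (E(F) = (-12*F + F)/(-232 + F) = (-11*F)/(-232 + F) = -11*F/(-232 + F))
Z(G) = -159/134 (Z(G) = 1 - 293*1/134 = 1 - 293/134 = -159/134)
(-83562 - E(-210)) + Z(-67) = (-83562 - (-11)*(-210)/(-232 - 210)) - 159/134 = (-83562 - (-11)*(-210)/(-442)) - 159/134 = (-83562 - (-11)*(-210)*(-1)/442) - 159/134 = (-83562 - 1*(-1155/221)) - 159/134 = (-83562 + 1155/221) - 159/134 = -18466047/221 - 159/134 = -2474485437/29614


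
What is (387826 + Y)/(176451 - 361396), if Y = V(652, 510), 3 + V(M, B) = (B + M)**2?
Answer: -1738067/184945 ≈ -9.3978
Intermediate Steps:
V(M, B) = -3 + (B + M)**2
Y = 1350241 (Y = -3 + (510 + 652)**2 = -3 + 1162**2 = -3 + 1350244 = 1350241)
(387826 + Y)/(176451 - 361396) = (387826 + 1350241)/(176451 - 361396) = 1738067/(-184945) = 1738067*(-1/184945) = -1738067/184945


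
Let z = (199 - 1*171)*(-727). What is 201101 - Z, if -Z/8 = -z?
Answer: 363949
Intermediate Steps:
z = -20356 (z = (199 - 171)*(-727) = 28*(-727) = -20356)
Z = -162848 (Z = -(-8)*(-20356) = -8*20356 = -162848)
201101 - Z = 201101 - 1*(-162848) = 201101 + 162848 = 363949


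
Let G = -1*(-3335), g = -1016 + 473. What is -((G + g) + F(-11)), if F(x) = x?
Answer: -2781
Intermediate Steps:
g = -543
G = 3335
-((G + g) + F(-11)) = -((3335 - 543) - 11) = -(2792 - 11) = -1*2781 = -2781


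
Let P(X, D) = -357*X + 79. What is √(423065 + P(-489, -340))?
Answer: 3*√66413 ≈ 773.12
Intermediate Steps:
P(X, D) = 79 - 357*X
√(423065 + P(-489, -340)) = √(423065 + (79 - 357*(-489))) = √(423065 + (79 + 174573)) = √(423065 + 174652) = √597717 = 3*√66413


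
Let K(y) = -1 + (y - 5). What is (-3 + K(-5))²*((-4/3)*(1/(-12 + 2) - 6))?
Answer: 23912/15 ≈ 1594.1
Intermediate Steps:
K(y) = -6 + y (K(y) = -1 + (-5 + y) = -6 + y)
(-3 + K(-5))²*((-4/3)*(1/(-12 + 2) - 6)) = (-3 + (-6 - 5))²*((-4/3)*(1/(-12 + 2) - 6)) = (-3 - 11)²*((-4*⅓)*(1/(-10) - 6)) = (-14)²*(-4*(-⅒ - 6)/3) = 196*(-4/3*(-61/10)) = 196*(122/15) = 23912/15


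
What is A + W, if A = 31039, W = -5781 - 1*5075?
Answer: 20183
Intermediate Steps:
W = -10856 (W = -5781 - 5075 = -10856)
A + W = 31039 - 10856 = 20183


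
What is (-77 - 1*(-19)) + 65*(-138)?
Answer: -9028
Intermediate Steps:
(-77 - 1*(-19)) + 65*(-138) = (-77 + 19) - 8970 = -58 - 8970 = -9028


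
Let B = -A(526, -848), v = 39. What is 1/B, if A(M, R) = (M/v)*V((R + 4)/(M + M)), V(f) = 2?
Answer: -39/1052 ≈ -0.037072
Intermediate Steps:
A(M, R) = 2*M/39 (A(M, R) = (M/39)*2 = 2*M/39)
B = -1052/39 (B = -2*526/39 = -1*1052/39 = -1052/39 ≈ -26.974)
1/B = 1/(-1052/39) = -39/1052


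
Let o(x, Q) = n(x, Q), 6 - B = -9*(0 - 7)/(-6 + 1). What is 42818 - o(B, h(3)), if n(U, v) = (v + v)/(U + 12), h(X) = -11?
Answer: 6551264/153 ≈ 42819.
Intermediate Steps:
n(U, v) = 2*v/(12 + U) (n(U, v) = (2*v)/(12 + U) = 2*v/(12 + U))
B = 93/5 (B = 6 - (-9)*(0 - 7)/(-6 + 1) = 6 - (-9)*(-7/(-5)) = 6 - (-9)*(-7*(-⅕)) = 6 - (-9)*7/5 = 6 - 1*(-63/5) = 6 + 63/5 = 93/5 ≈ 18.600)
o(x, Q) = 2*Q/(12 + x)
42818 - o(B, h(3)) = 42818 - 2*(-11)/(12 + 93/5) = 42818 - 2*(-11)/153/5 = 42818 - 2*(-11)*5/153 = 42818 - 1*(-110/153) = 42818 + 110/153 = 6551264/153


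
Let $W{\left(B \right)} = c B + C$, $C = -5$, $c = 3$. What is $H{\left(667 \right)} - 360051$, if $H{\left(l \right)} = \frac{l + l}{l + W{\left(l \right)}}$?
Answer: $- \frac{958814479}{2663} \approx -3.6005 \cdot 10^{5}$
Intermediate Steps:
$W{\left(B \right)} = -5 + 3 B$ ($W{\left(B \right)} = 3 B - 5 = -5 + 3 B$)
$H{\left(l \right)} = \frac{2 l}{-5 + 4 l}$ ($H{\left(l \right)} = \frac{l + l}{l + \left(-5 + 3 l\right)} = \frac{2 l}{-5 + 4 l}$)
$H{\left(667 \right)} - 360051 = 2 \cdot 667 \frac{1}{-5 + 4 \cdot 667} - 360051 = 2 \cdot 667 \frac{1}{-5 + 2668} - 360051 = 2 \cdot 667 \cdot \frac{1}{2663} - 360051 = \frac{1334}{2663} - 360051 = - \frac{958814479}{2663}$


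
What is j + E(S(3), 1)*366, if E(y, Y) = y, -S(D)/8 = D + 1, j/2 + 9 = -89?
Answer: -11908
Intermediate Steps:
j = -196 (j = -18 + 2*(-89) = -18 - 178 = -196)
S(D) = -8 - 8*D (S(D) = -8*(D + 1) = -8*(1 + D) = -8 - 8*D)
j + E(S(3), 1)*366 = -196 + (-8 - 8*3)*366 = -196 + (-8 - 24)*366 = -196 - 32*366 = -196 - 11712 = -11908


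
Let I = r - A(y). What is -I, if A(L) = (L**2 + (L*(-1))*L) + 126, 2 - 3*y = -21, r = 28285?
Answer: -28159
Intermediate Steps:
y = 23/3 (y = 2/3 - 1/3*(-21) = 2/3 + 7 = 23/3 ≈ 7.6667)
A(L) = 126 (A(L) = (L**2 + (-L)*L) + 126 = (L**2 - L**2) + 126 = 0 + 126 = 126)
I = 28159 (I = 28285 - 1*126 = 28285 - 126 = 28159)
-I = -1*28159 = -28159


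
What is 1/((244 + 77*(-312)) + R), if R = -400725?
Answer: -1/424505 ≈ -2.3557e-6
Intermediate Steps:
1/((244 + 77*(-312)) + R) = 1/((244 + 77*(-312)) - 400725) = 1/((244 - 24024) - 400725) = 1/(-23780 - 400725) = 1/(-424505) = -1/424505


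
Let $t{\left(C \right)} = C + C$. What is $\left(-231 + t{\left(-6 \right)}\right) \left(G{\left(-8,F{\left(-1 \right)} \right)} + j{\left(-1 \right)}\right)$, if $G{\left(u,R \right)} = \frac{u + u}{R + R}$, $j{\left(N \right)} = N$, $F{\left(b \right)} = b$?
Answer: $-1701$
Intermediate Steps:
$t{\left(C \right)} = 2 C$
$G{\left(u,R \right)} = \frac{u}{R}$ ($G{\left(u,R \right)} = \frac{2 u}{2 R} = 2 u \frac{1}{2 R} = \frac{u}{R}$)
$\left(-231 + t{\left(-6 \right)}\right) \left(G{\left(-8,F{\left(-1 \right)} \right)} + j{\left(-1 \right)}\right) = \left(-231 + 2 \left(-6\right)\right) \left(- \frac{8}{-1} - 1\right) = \left(-231 - 12\right) \left(\left(-8\right) \left(-1\right) - 1\right) = - 243 \left(8 - 1\right) = \left(-243\right) 7 = -1701$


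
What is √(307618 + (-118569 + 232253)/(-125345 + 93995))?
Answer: 2*√755825819529/3135 ≈ 554.63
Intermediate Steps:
√(307618 + (-118569 + 232253)/(-125345 + 93995)) = √(307618 + 113684/(-31350)) = √(307618 + 113684*(-1/31350)) = √(307618 - 56842/15675) = √(4821855308/15675) = 2*√755825819529/3135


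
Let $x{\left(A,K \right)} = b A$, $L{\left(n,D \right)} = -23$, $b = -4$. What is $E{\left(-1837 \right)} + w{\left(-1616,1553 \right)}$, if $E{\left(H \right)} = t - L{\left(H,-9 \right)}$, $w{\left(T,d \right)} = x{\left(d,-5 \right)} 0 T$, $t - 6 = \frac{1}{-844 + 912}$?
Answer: $\frac{1973}{68} \approx 29.015$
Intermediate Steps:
$x{\left(A,K \right)} = - 4 A$
$t = \frac{409}{68}$ ($t = 6 + \frac{1}{-844 + 912} = 6 + \frac{1}{68} = \frac{409}{68} \approx 6.0147$)
$w{\left(T,d \right)} = 0$ ($w{\left(T,d \right)} = - 4 d 0 T = 0 T = 0$)
$E{\left(H \right)} = \frac{1973}{68}$ ($E{\left(H \right)} = \frac{409}{68} - -23 = \frac{409}{68} + 23 = \frac{1973}{68}$)
$E{\left(-1837 \right)} + w{\left(-1616,1553 \right)} = \frac{1973}{68} + 0 = \frac{1973}{68}$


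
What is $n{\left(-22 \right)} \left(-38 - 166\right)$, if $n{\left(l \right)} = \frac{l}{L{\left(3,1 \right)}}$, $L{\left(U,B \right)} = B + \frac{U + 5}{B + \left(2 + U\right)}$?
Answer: $\frac{13464}{7} \approx 1923.4$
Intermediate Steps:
$L{\left(U,B \right)} = B + \frac{5 + U}{2 + B + U}$
$n{\left(l \right)} = \frac{3 l}{7}$ ($n{\left(l \right)} = \frac{l}{\frac{1}{2 + 1 + 3} \left(5 + 3 + 1^{2} + 2 \cdot 1 + 1 \cdot 3\right)} = \frac{l}{\frac{1}{6} \left(5 + 3 + 1 + 2 + 3\right)} = \frac{l}{\frac{1}{6} \cdot 14} = \frac{l}{\frac{7}{3}} = l \frac{3}{7} = \frac{3 l}{7}$)
$n{\left(-22 \right)} \left(-38 - 166\right) = \frac{3}{7} \left(-22\right) \left(-38 - 166\right) = \left(- \frac{66}{7}\right) \left(-204\right) = \frac{13464}{7}$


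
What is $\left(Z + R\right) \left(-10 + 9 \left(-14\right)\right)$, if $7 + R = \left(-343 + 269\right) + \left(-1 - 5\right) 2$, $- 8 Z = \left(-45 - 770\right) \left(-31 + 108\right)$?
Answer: $-1054187$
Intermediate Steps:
$Z = \frac{62755}{8}$ ($Z = - \frac{\left(-45 - 770\right) \left(-31 + 108\right)}{8} = - \frac{\left(-815\right) 77}{8} = \left(- \frac{1}{8}\right) \left(-62755\right) = \frac{62755}{8} \approx 7844.4$)
$R = -93$ ($R = -7 + \left(\left(-343 + 269\right) + \left(-1 - 5\right) 2\right) = -7 - 86 = -93$)
$\left(Z + R\right) \left(-10 + 9 \left(-14\right)\right) = \left(\frac{62755}{8} - 93\right) \left(-10 + 9 \left(-14\right)\right) = \frac{62011 \left(-10 - 126\right)}{8} = \frac{62011}{8} \left(-136\right) = -1054187$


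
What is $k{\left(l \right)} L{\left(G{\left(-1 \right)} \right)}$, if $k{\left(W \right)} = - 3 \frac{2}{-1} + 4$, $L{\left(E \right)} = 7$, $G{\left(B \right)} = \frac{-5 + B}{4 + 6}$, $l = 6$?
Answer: $70$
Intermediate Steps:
$G{\left(B \right)} = - \frac{1}{2} + \frac{B}{10}$ ($G{\left(B \right)} = \frac{-5 + B}{10} = \left(-5 + B\right) \frac{1}{10} = - \frac{1}{2} + \frac{B}{10}$)
$k{\left(W \right)} = 10$ ($k{\left(W \right)} = - 3 \cdot 2 \left(-1\right) + 4 = \left(-3\right) \left(-2\right) + 4 = 6 + 4 = 10$)
$k{\left(l \right)} L{\left(G{\left(-1 \right)} \right)} = 10 \cdot 7 = 70$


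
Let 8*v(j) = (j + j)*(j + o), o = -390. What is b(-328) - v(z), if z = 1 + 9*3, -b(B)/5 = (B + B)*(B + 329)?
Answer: 5814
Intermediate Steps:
b(B) = -10*B*(329 + B) (b(B) = -5*(B + B)*(B + 329) = -5*2*B*(329 + B) = -10*B*(329 + B))
z = 28 (z = 1 + 27 = 28)
v(j) = j*(-390 + j)/4 (v(j) = ((j + j)*(j - 390))/8 = ((2*j)*(-390 + j))/8 = (2*j*(-390 + j))/8 = j*(-390 + j)/4)
b(-328) - v(z) = -10*(-328)*(329 - 328) - 28*(-390 + 28)/4 = -10*(-328)*1 - 28*(-362)/4 = 3280 - 1*(-2534) = 3280 + 2534 = 5814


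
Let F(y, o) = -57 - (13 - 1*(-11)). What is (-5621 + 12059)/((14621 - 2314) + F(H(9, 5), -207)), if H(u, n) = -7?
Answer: 3219/6113 ≈ 0.52658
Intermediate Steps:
F(y, o) = -81 (F(y, o) = -57 - (13 + 11) = -57 - 1*24 = -57 - 24 = -81)
(-5621 + 12059)/((14621 - 2314) + F(H(9, 5), -207)) = (-5621 + 12059)/((14621 - 2314) - 81) = 6438/(12307 - 81) = 6438/12226 = 6438*(1/12226) = 3219/6113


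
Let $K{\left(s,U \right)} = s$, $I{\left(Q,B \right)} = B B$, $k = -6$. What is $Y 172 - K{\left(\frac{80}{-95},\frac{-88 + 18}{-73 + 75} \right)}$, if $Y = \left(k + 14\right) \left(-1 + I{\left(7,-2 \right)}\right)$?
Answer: $\frac{78448}{19} \approx 4128.8$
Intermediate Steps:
$I{\left(Q,B \right)} = B^{2}$
$Y = 24$ ($Y = \left(-6 + 14\right) \left(-1 + \left(-2\right)^{2}\right) = 8 \left(-1 + 4\right) = 8 \cdot 3 = 24$)
$Y 172 - K{\left(\frac{80}{-95},\frac{-88 + 18}{-73 + 75} \right)} = 24 \cdot 172 - \frac{80}{-95} = 4128 - 80 \left(- \frac{1}{95}\right) = 4128 - - \frac{16}{19} = 4128 + \frac{16}{19} = \frac{78448}{19}$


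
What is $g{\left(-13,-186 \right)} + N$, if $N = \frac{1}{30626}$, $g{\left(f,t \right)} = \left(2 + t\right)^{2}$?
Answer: $\frac{1036873857}{30626} \approx 33856.0$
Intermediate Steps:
$N = \frac{1}{30626} \approx 3.2652 \cdot 10^{-5}$
$g{\left(-13,-186 \right)} + N = \left(2 - 186\right)^{2} + \frac{1}{30626} = \left(-184\right)^{2} + \frac{1}{30626} = 33856 + \frac{1}{30626} = \frac{1036873857}{30626}$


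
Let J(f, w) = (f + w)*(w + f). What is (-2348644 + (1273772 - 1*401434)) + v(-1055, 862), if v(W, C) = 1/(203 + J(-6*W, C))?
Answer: -76362026762501/51725067 ≈ -1.4763e+6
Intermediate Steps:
J(f, w) = (f + w)² (J(f, w) = (f + w)*(f + w) = (f + w)²)
v(W, C) = 1/(203 + (C - 6*W)²) (v(W, C) = 1/(203 + (-6*W + C)²) = 1/(203 + (C - 6*W)²))
(-2348644 + (1273772 - 1*401434)) + v(-1055, 862) = (-2348644 + (1273772 - 1*401434)) + 1/(203 + (862 - 6*(-1055))²) = (-2348644 + (1273772 - 401434)) + 1/(203 + (862 + 6330)²) = (-2348644 + 872338) + 1/(203 + 7192²) = -1476306 + 1/(203 + 51724864) = -1476306 + 1/51725067 = -76362026762501/51725067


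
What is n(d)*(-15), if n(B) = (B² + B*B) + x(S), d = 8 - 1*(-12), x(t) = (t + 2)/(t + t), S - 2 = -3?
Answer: -23985/2 ≈ -11993.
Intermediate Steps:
S = -1 (S = 2 - 3 = -1)
x(t) = (2 + t)/(2*t) (x(t) = (2 + t)/((2*t)) = (2 + t)*(1/(2*t)) = (2 + t)/(2*t))
d = 20 (d = 8 + 12 = 20)
n(B) = -½ + 2*B² (n(B) = (B² + B*B) + (½)*(2 - 1)/(-1) = (B² + B²) + (½)*(-1)*1 = 2*B² - ½ = -½ + 2*B²)
n(d)*(-15) = (-½ + 2*20²)*(-15) = (-½ + 2*400)*(-15) = (-½ + 800)*(-15) = (1599/2)*(-15) = -23985/2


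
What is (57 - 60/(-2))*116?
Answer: 10092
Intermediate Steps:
(57 - 60/(-2))*116 = (57 - 60*(-½))*116 = (57 + 30)*116 = 87*116 = 10092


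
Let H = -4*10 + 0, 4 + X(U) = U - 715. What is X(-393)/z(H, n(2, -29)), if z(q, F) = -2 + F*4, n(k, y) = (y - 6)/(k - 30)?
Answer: -1112/3 ≈ -370.67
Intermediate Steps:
X(U) = -719 + U (X(U) = -4 + (U - 715) = -4 + (-715 + U) = -719 + U)
H = -40 (H = -40 + 0 = -40)
n(k, y) = (-6 + y)/(-30 + k)
z(q, F) = -2 + 4*F
X(-393)/z(H, n(2, -29)) = (-719 - 393)/(-2 + 4*((-6 - 29)/(-30 + 2))) = -1112/(-2 + 4*(-35/(-28))) = -1112/(-2 + 4*(-1/28*(-35))) = -1112/(-2 + 4*(5/4)) = -1112/(-2 + 5) = -1112/3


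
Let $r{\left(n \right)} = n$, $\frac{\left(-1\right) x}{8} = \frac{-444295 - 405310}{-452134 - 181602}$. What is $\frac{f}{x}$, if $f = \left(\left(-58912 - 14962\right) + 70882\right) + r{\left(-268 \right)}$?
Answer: $\frac{51649484}{169921} \approx 303.96$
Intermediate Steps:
$x = - \frac{849605}{79217}$ ($x = - 8 \frac{-444295 - 405310}{-452134 - 181602} = - 8 \left(- \frac{849605}{-633736}\right) = - 8 \left(\left(-849605\right) \left(- \frac{1}{633736}\right)\right) = \left(-8\right) \frac{849605}{633736} = - \frac{849605}{79217} \approx -10.725$)
$f = -3260$ ($f = \left(\left(-58912 - 14962\right) + 70882\right) - 268 = \left(-73874 + 70882\right) - 268 = -2992 - 268 = -3260$)
$\frac{f}{x} = - \frac{3260}{- \frac{849605}{79217}} = \left(-3260\right) \left(- \frac{79217}{849605}\right) = \frac{51649484}{169921}$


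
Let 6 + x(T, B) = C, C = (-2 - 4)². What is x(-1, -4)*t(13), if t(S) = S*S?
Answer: 5070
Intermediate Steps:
C = 36 (C = (-6)² = 36)
t(S) = S²
x(T, B) = 30 (x(T, B) = -6 + 36 = 30)
x(-1, -4)*t(13) = 30*13² = 30*169 = 5070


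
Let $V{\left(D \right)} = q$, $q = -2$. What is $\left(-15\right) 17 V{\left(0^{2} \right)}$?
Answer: $510$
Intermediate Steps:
$V{\left(D \right)} = -2$
$\left(-15\right) 17 V{\left(0^{2} \right)} = \left(-15\right) 17 \left(-2\right) = \left(-255\right) \left(-2\right) = 510$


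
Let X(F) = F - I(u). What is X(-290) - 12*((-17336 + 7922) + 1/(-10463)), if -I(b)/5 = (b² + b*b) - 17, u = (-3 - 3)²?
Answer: 1313661051/10463 ≈ 1.2555e+5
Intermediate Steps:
u = 36 (u = (-6)² = 36)
I(b) = 85 - 10*b² (I(b) = -5*((b² + b*b) - 17) = -5*((b² + b²) - 17) = -5*(2*b² - 17) = -5*(-17 + 2*b²) = 85 - 10*b²)
X(F) = 12875 + F (X(F) = F - (85 - 10*36²) = F - (85 - 10*1296) = F - (85 - 12960) = F - 1*(-12875) = F + 12875 = 12875 + F)
X(-290) - 12*((-17336 + 7922) + 1/(-10463)) = (12875 - 290) - 12*((-17336 + 7922) + 1/(-10463)) = 12585 - 12*(-9414 - 1/10463) = 12585 - 12*(-98498683)/10463 = 12585 - 1*(-1181984196/10463) = 12585 + 1181984196/10463 = 1313661051/10463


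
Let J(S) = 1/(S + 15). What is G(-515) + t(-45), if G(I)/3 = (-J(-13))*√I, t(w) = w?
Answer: -45 - 3*I*√515/2 ≈ -45.0 - 34.04*I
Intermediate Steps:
J(S) = 1/(15 + S)
G(I) = -3*√I/2 (G(I) = 3*((-1/(15 - 13))*√I) = 3*((-1/2)*√I) = 3*((-1*½)*√I) = 3*(-√I/2) = -3*√I/2)
G(-515) + t(-45) = -3*I*√515/2 - 45 = -45 - 3*I*√515/2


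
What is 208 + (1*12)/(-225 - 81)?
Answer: 10606/51 ≈ 207.96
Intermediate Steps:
208 + (1*12)/(-225 - 81) = 208 + 12/(-306) = 208 + 12*(-1/306) = 208 - 2/51 = 10606/51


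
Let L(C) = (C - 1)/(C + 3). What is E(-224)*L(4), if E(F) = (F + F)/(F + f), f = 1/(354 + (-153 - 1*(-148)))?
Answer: 67008/78175 ≈ 0.85715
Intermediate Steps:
f = 1/349 (f = 1/(354 + (-153 + 148)) = 1/(354 - 5) = 1/349 ≈ 0.0028653)
L(C) = (-1 + C)/(3 + C)
E(F) = 2*F/(1/349 + F) (E(F) = (F + F)/(F + 1/349) = (2*F)/(1/349 + F) = 2*F/(1/349 + F))
E(-224)*L(4) = (698*(-224)/(1 + 349*(-224)))*((-1 + 4)/(3 + 4)) = (698*(-224)/(1 - 78176))*(3/7) = (698*(-224)/(-78175))*((⅐)*3) = (698*(-224)*(-1/78175))*(3/7) = (156352/78175)*(3/7) = 67008/78175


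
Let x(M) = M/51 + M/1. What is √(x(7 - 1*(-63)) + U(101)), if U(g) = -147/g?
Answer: √1855096593/5151 ≈ 8.3616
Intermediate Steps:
x(M) = 52*M/51 (x(M) = M*(1/51) + M*1 = M/51 + M = 52*M/51)
√(x(7 - 1*(-63)) + U(101)) = √(52*(7 - 1*(-63))/51 - 147/101) = √(52*(7 + 63)/51 - 147*1/101) = √((52/51)*70 - 147/101) = √(3640/51 - 147/101) = √(360143/5151) = √1855096593/5151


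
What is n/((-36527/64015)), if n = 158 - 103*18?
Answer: 108569440/36527 ≈ 2972.3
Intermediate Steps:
n = -1696 (n = 158 - 1854 = -1696)
n/((-36527/64015)) = -1696/((-36527/64015)) = -1696/((-36527*1/64015)) = -1696/(-36527/64015) = -1696*(-64015/36527) = 108569440/36527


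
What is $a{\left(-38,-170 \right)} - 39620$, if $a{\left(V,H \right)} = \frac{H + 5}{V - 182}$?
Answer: $- \frac{158477}{4} \approx -39619.0$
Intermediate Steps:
$a{\left(V,H \right)} = \frac{5 + H}{-182 + V}$
$a{\left(-38,-170 \right)} - 39620 = \frac{5 - 170}{-182 - 38} - 39620 = \frac{1}{-220} \left(-165\right) - 39620 = \left(- \frac{1}{220}\right) \left(-165\right) - 39620 = \frac{3}{4} - 39620 = - \frac{158477}{4}$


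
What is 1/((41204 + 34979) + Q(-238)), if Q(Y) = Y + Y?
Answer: 1/75707 ≈ 1.3209e-5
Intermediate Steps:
Q(Y) = 2*Y
1/((41204 + 34979) + Q(-238)) = 1/((41204 + 34979) + 2*(-238)) = 1/(76183 - 476) = 1/75707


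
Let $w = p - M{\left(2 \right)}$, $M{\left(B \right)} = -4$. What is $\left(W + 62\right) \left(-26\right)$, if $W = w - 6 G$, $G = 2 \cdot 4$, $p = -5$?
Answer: $-338$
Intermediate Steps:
$w = -1$ ($w = -5 - -4 = -5 + 4 = -1$)
$G = 8$
$W = -49$ ($W = -1 - 48 = -49$)
$\left(W + 62\right) \left(-26\right) = \left(-49 + 62\right) \left(-26\right) = 13 \left(-26\right) = -338$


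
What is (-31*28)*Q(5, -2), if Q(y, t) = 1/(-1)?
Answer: 868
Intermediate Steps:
Q(y, t) = -1
(-31*28)*Q(5, -2) = -31*28*(-1) = -868*(-1) = 868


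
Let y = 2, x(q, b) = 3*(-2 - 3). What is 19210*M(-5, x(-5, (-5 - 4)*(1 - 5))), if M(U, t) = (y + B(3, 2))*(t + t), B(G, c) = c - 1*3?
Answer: -576300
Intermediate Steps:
B(G, c) = -3 + c (B(G, c) = c - 3 = -3 + c)
x(q, b) = -15 (x(q, b) = 3*(-5) = -15)
M(U, t) = 2*t (M(U, t) = (2 + (-3 + 2))*(t + t) = (2 - 1)*(2*t) = 1*(2*t) = 2*t)
19210*M(-5, x(-5, (-5 - 4)*(1 - 5))) = 19210*(2*(-15)) = 19210*(-30) = -576300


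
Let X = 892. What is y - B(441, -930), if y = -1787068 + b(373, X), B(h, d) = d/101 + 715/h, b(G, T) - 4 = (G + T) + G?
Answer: -79524321551/44541 ≈ -1.7854e+6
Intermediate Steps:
b(G, T) = 4 + T + 2*G (b(G, T) = 4 + ((G + T) + G) = 4 + (T + 2*G) = 4 + T + 2*G)
B(h, d) = 715/h + d/101 (B(h, d) = d*(1/101) + 715/h = d/101 + 715/h = 715/h + d/101)
y = -1785426 (y = -1787068 + (4 + 892 + 2*373) = -1787068 + (4 + 892 + 746) = -1787068 + 1642 = -1785426)
y - B(441, -930) = -1785426 - (715/441 + (1/101)*(-930)) = -1785426 - (715*(1/441) - 930/101) = -1785426 - (715/441 - 930/101) = -1785426 - 1*(-337915/44541) = -1785426 + 337915/44541 = -79524321551/44541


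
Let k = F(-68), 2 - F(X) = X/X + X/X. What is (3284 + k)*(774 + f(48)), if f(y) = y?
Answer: 2699448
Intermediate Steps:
F(X) = 0 (F(X) = 2 - (X/X + X/X) = 2 - (1 + 1) = 2 - 1*2 = 2 - 2 = 0)
k = 0
(3284 + k)*(774 + f(48)) = (3284 + 0)*(774 + 48) = 3284*822 = 2699448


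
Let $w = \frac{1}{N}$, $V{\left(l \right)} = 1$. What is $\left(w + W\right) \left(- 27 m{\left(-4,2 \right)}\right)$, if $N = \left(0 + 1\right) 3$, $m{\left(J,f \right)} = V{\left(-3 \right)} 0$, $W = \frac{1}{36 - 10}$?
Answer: $0$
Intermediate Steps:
$W = \frac{1}{26} \approx 0.038462$
$m{\left(J,f \right)} = 0$ ($m{\left(J,f \right)} = 1 \cdot 0 = 0$)
$N = 3$ ($N = 1 \cdot 3 = 3$)
$w = \frac{1}{3} \approx 0.33333$
$\left(w + W\right) \left(- 27 m{\left(-4,2 \right)}\right) = \left(\frac{1}{3} + \frac{1}{26}\right) \left(\left(-27\right) 0\right) = \frac{29}{78} \cdot 0 = 0$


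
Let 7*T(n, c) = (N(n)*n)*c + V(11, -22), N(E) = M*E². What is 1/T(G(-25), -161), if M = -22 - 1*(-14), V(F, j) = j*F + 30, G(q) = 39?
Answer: 7/76402660 ≈ 9.1620e-8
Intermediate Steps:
V(F, j) = 30 + F*j (V(F, j) = F*j + 30 = 30 + F*j)
M = -8 (M = -22 + 14 = -8)
N(E) = -8*E²
T(n, c) = -212/7 - 8*c*n³/7 (T(n, c) = (((-8*n²)*n)*c + (30 + 11*(-22)))/7 = ((-8*n³)*c + (30 - 242))/7 = (-8*c*n³ - 212)/7 = (-212 - 8*c*n³)/7 = -212/7 - 8*c*n³/7)
1/T(G(-25), -161) = 1/(-212/7 - 8/7*(-161)*39³) = 1/(-212/7 - 8/7*(-161)*59319) = 1/(-212/7 + 10914696) = 1/(76402660/7) = 7/76402660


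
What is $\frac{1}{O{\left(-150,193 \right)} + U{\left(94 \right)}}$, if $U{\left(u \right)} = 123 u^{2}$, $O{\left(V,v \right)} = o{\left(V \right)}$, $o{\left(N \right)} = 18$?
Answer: $\frac{1}{1086846} \approx 9.2009 \cdot 10^{-7}$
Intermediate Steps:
$O{\left(V,v \right)} = 18$
$\frac{1}{O{\left(-150,193 \right)} + U{\left(94 \right)}} = \frac{1}{18 + 123 \cdot 94^{2}} = \frac{1}{18 + 123 \cdot 8836} = \frac{1}{18 + 1086828} = \frac{1}{1086846}$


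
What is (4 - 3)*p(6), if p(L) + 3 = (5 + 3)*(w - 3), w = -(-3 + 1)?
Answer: -11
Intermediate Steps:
w = 2 (w = -1*(-2) = 2)
p(L) = -11 (p(L) = -3 + (5 + 3)*(2 - 3) = -3 + 8*(-1) = -3 - 8 = -11)
(4 - 3)*p(6) = (4 - 3)*(-11) = 1*(-11) = -11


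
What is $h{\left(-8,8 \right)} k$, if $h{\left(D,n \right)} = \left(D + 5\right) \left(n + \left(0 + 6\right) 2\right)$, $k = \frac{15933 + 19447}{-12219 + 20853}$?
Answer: $- \frac{353800}{1439} \approx -245.87$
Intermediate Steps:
$k = \frac{17690}{4317}$ ($k = \frac{35380}{8634} = 35380 \cdot \frac{1}{8634} = \frac{17690}{4317} \approx 4.0978$)
$h{\left(D,n \right)} = \left(5 + D\right) \left(12 + n\right)$ ($h{\left(D,n \right)} = \left(5 + D\right) \left(n + 6 \cdot 2\right) = \left(5 + D\right) \left(n + 12\right) = \left(5 + D\right) \left(12 + n\right)$)
$h{\left(-8,8 \right)} k = \left(60 + 5 \cdot 8 + 12 \left(-8\right) - 64\right) \frac{17690}{4317} = \left(60 + 40 - 96 - 64\right) \frac{17690}{4317} = \left(-60\right) \frac{17690}{4317} = - \frac{353800}{1439}$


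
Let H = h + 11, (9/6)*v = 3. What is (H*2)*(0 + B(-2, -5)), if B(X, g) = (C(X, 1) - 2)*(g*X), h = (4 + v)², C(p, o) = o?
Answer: -940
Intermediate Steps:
v = 2 (v = (⅔)*3 = 2)
h = 36 (h = (4 + 2)² = 6² = 36)
B(X, g) = -X*g (B(X, g) = (1 - 2)*(g*X) = -X*g)
H = 47 (H = 36 + 11 = 47)
(H*2)*(0 + B(-2, -5)) = (47*2)*(0 - 1*(-2)*(-5)) = 94*(0 - 10) = 94*(-10) = -940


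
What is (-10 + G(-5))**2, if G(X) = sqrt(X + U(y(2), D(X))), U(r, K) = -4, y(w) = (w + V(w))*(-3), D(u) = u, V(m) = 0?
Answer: 91 - 60*I ≈ 91.0 - 60.0*I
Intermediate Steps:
y(w) = -3*w (y(w) = (w + 0)*(-3) = w*(-3) = -3*w)
G(X) = sqrt(-4 + X) (G(X) = sqrt(X - 4) = sqrt(-4 + X))
(-10 + G(-5))**2 = (-10 + sqrt(-4 - 5))**2 = (-10 + sqrt(-9))**2 = (-10 + 3*I)**2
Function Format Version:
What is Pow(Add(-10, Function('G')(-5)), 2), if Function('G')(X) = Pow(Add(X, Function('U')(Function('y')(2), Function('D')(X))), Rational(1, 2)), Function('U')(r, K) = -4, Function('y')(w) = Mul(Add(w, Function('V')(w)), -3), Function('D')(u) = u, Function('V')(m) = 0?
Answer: Add(91, Mul(-60, I)) ≈ Add(91.000, Mul(-60.000, I))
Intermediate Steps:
Function('y')(w) = Mul(-3, w) (Function('y')(w) = Mul(Add(w, 0), -3) = Mul(w, -3) = Mul(-3, w))
Function('G')(X) = Pow(Add(-4, X), Rational(1, 2)) (Function('G')(X) = Pow(Add(X, -4), Rational(1, 2)) = Pow(Add(-4, X), Rational(1, 2)))
Pow(Add(-10, Function('G')(-5)), 2) = Pow(Add(-10, Pow(Add(-4, -5), Rational(1, 2))), 2) = Pow(Add(-10, Pow(-9, Rational(1, 2))), 2) = Pow(Add(-10, Mul(3, I)), 2)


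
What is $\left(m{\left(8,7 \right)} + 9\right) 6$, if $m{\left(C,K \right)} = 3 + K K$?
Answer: $366$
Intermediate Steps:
$m{\left(C,K \right)} = 3 + K^{2}$
$\left(m{\left(8,7 \right)} + 9\right) 6 = \left(\left(3 + 7^{2}\right) + 9\right) 6 = \left(\left(3 + 49\right) + 9\right) 6 = \left(52 + 9\right) 6 = 61 \cdot 6 = 366$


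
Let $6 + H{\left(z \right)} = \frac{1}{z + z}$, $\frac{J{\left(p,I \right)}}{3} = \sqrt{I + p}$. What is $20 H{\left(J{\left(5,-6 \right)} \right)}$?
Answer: $-120 - \frac{10 i}{3} \approx -120.0 - 3.3333 i$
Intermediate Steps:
$J{\left(p,I \right)} = 3 \sqrt{I + p}$
$H{\left(z \right)} = -6 + \frac{1}{2 z}$ ($H{\left(z \right)} = -6 + \frac{1}{z + z} = -6 + \frac{1}{2 z}$)
$20 H{\left(J{\left(5,-6 \right)} \right)} = 20 \left(-6 + \frac{1}{2 \cdot 3 \sqrt{-6 + 5}}\right) = 20 \left(-6 + \frac{1}{2 \cdot 3 \sqrt{-1}}\right) = 20 \left(-6 + \frac{1}{2 \cdot 3 i}\right) = 20 \left(-6 + \frac{\left(- \frac{1}{3}\right) i}{2}\right) = 20 \left(-6 - \frac{i}{6}\right) = -120 - \frac{10 i}{3}$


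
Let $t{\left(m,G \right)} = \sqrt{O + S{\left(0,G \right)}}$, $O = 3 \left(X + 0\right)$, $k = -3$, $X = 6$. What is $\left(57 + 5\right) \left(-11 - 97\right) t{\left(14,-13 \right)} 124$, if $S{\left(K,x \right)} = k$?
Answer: $- 830304 \sqrt{15} \approx -3.2158 \cdot 10^{6}$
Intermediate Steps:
$S{\left(K,x \right)} = -3$
$O = 18$ ($O = 3 \left(6 + 0\right) = 3 \cdot 6 = 18$)
$t{\left(m,G \right)} = \sqrt{15}$ ($t{\left(m,G \right)} = \sqrt{18 - 3} = \sqrt{15}$)
$\left(57 + 5\right) \left(-11 - 97\right) t{\left(14,-13 \right)} 124 = \left(57 + 5\right) \left(-11 - 97\right) \sqrt{15} \cdot 124 = 62 \left(-108\right) \sqrt{15} \cdot 124 = - 6696 \sqrt{15} \cdot 124 = - 830304 \sqrt{15}$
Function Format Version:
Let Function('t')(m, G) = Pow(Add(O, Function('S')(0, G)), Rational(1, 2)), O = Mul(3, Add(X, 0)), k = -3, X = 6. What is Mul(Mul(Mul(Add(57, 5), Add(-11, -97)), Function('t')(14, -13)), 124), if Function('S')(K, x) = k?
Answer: Mul(-830304, Pow(15, Rational(1, 2))) ≈ -3.2158e+6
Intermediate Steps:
Function('S')(K, x) = -3
O = 18 (O = Mul(3, Add(6, 0)) = Mul(3, 6) = 18)
Function('t')(m, G) = Pow(15, Rational(1, 2)) (Function('t')(m, G) = Pow(Add(18, -3), Rational(1, 2)) = Pow(15, Rational(1, 2)))
Mul(Mul(Mul(Add(57, 5), Add(-11, -97)), Function('t')(14, -13)), 124) = Mul(Mul(Mul(Add(57, 5), Add(-11, -97)), Pow(15, Rational(1, 2))), 124) = Mul(Mul(Mul(62, -108), Pow(15, Rational(1, 2))), 124) = Mul(Mul(-6696, Pow(15, Rational(1, 2))), 124) = Mul(-830304, Pow(15, Rational(1, 2)))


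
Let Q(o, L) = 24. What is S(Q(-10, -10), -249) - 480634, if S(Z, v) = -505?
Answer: -481139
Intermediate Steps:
S(Q(-10, -10), -249) - 480634 = -505 - 480634 = -481139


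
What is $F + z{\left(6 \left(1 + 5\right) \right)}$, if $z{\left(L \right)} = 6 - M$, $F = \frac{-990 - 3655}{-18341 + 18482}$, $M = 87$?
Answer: $- \frac{16066}{141} \approx -113.94$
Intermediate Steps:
$F = - \frac{4645}{141} \approx -32.943$
$z{\left(L \right)} = -81$ ($z{\left(L \right)} = 6 - 87 = -81$)
$F + z{\left(6 \left(1 + 5\right) \right)} = - \frac{4645}{141} - 81 = - \frac{16066}{141}$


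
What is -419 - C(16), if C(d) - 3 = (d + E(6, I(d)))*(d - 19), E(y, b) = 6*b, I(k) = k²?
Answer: 4234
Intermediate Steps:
C(d) = 3 + (-19 + d)*(d + 6*d²) (C(d) = 3 + (d + 6*d²)*(d - 19) = 3 + (d + 6*d²)*(-19 + d) = 3 + (-19 + d)*(d + 6*d²))
-419 - C(16) = -419 - (3 - 113*16² - 19*16 + 6*16³) = -419 - (3 - 113*256 - 304 + 6*4096) = -419 - (3 - 28928 - 304 + 24576) = -419 - 1*(-4653) = -419 + 4653 = 4234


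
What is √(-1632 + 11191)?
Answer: 11*√79 ≈ 97.770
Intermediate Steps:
√(-1632 + 11191) = √9559 = 11*√79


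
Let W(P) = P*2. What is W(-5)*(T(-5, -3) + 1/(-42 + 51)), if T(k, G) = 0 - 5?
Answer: 440/9 ≈ 48.889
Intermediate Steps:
T(k, G) = -5
W(P) = 2*P
W(-5)*(T(-5, -3) + 1/(-42 + 51)) = (2*(-5))*(-5 + 1/(-42 + 51)) = -10*(-5 + 1/9) = -10*(-5 + ⅑) = -10*(-44/9) = 440/9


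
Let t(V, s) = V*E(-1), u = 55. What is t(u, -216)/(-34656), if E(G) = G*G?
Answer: -55/34656 ≈ -0.0015870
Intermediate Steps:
E(G) = G**2
t(V, s) = V (t(V, s) = V*(-1)**2 = V*1 = V)
t(u, -216)/(-34656) = 55/(-34656) = 55*(-1/34656) = -55/34656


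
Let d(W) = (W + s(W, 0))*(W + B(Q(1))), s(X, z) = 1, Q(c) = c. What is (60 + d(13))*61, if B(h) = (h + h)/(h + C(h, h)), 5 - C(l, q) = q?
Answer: 75518/5 ≈ 15104.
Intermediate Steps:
C(l, q) = 5 - q
B(h) = 2*h/5 (B(h) = (h + h)/(h + (5 - h)) = (2*h)/5 = (2*h)*(1/5) = 2*h/5)
d(W) = (1 + W)*(2/5 + W) (d(W) = (W + 1)*(W + (2/5)*1) = (1 + W)*(W + 2/5) = (1 + W)*(2/5 + W))
(60 + d(13))*61 = (60 + (2/5 + 13**2 + (7/5)*13))*61 = (60 + (2/5 + 169 + 91/5))*61 = (60 + 938/5)*61 = (1238/5)*61 = 75518/5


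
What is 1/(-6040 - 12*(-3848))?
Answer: 1/40136 ≈ 2.4915e-5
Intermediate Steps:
1/(-6040 - 12*(-3848)) = 1/(-6040 + 46176) = 1/40136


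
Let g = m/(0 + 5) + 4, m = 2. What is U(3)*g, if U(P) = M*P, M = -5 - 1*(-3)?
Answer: -132/5 ≈ -26.400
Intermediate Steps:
M = -2 (M = -5 + 3 = -2)
U(P) = -2*P
g = 22/5 (g = 2/(0 + 5) + 4 = 2/5 + 4 = 2*(⅕) + 4 = ⅖ + 4 = 22/5 ≈ 4.4000)
U(3)*g = -2*3*(22/5) = -6*22/5 = -132/5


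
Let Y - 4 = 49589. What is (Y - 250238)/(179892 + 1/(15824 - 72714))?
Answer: -11414694050/10234055879 ≈ -1.1154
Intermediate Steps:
Y = 49593 (Y = 4 + 49589 = 49593)
(Y - 250238)/(179892 + 1/(15824 - 72714)) = (49593 - 250238)/(179892 + 1/(15824 - 72714)) = -200645/(179892 + 1/(-56890)) = -200645/(179892 - 1/56890) = -200645/10234055879/56890 = -200645*56890/10234055879 = -11414694050/10234055879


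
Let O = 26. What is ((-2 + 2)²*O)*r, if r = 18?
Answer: 0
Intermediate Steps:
((-2 + 2)²*O)*r = ((-2 + 2)²*26)*18 = (0²*26)*18 = (0*26)*18 = 0*18 = 0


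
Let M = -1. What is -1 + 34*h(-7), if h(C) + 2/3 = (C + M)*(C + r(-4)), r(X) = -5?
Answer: 9721/3 ≈ 3240.3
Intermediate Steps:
h(C) = -⅔ + (-1 + C)*(-5 + C) (h(C) = -⅔ + (C - 1)*(C - 5) = -⅔ + (-1 + C)*(-5 + C))
-1 + 34*h(-7) = -1 + 34*(13/3 + (-7)² - 6*(-7)) = -1 + 34*(13/3 + 49 + 42) = -1 + 34*(286/3) = -1 + 9724/3 = 9721/3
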